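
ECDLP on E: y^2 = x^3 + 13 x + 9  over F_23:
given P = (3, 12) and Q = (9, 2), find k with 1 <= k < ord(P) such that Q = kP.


Enumerate multiples of P until we hit Q = (9, 2):
  1P = (3, 12)
  2P = (7, 12)
  3P = (13, 11)
  4P = (10, 14)
  5P = (19, 13)
  6P = (9, 2)
Match found at i = 6.

k = 6


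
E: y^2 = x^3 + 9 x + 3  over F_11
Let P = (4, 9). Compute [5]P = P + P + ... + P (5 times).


k = 5 = 101_2 (binary, LSB first: 101)
Double-and-add from P = (4, 9):
  bit 0 = 1: acc = O + (4, 9) = (4, 9)
  bit 1 = 0: acc unchanged = (4, 9)
  bit 2 = 1: acc = (4, 9) + (8, 2) = (0, 6)

5P = (0, 6)


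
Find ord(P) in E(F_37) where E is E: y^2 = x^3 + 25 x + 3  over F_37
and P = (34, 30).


Compute successive multiples of P until we hit O:
  1P = (34, 30)
  2P = (13, 3)
  3P = (6, 6)
  4P = (0, 15)
  5P = (28, 14)
  6P = (15, 33)
  7P = (24, 21)
  8P = (12, 12)
  ... (continuing to 43P)
  43P = O

ord(P) = 43


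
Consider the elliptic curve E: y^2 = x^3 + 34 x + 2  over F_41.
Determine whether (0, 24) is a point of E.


Check whether y^2 = x^3 + 34 x + 2 (mod 41) for (x, y) = (0, 24).
LHS: y^2 = 24^2 mod 41 = 2
RHS: x^3 + 34 x + 2 = 0^3 + 34*0 + 2 mod 41 = 2
LHS = RHS

Yes, on the curve


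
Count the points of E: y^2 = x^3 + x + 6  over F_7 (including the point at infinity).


For each x in F_7, count y with y^2 = x^3 + 1 x + 6 mod 7:
  x = 1: RHS = 1, y in [1, 6]  -> 2 point(s)
  x = 2: RHS = 2, y in [3, 4]  -> 2 point(s)
  x = 3: RHS = 1, y in [1, 6]  -> 2 point(s)
  x = 4: RHS = 4, y in [2, 5]  -> 2 point(s)
  x = 6: RHS = 4, y in [2, 5]  -> 2 point(s)
Affine points: 10. Add the point at infinity: total = 11.

#E(F_7) = 11


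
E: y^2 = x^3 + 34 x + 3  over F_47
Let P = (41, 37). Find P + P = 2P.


Doubling: s = (3 x1^2 + a) / (2 y1)
s = (3*41^2 + 34) / (2*37) mod 47 = 7
x3 = s^2 - 2 x1 mod 47 = 7^2 - 2*41 = 14
y3 = s (x1 - x3) - y1 mod 47 = 7 * (41 - 14) - 37 = 11

2P = (14, 11)


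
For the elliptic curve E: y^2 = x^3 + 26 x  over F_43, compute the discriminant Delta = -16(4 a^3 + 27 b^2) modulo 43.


4 a^3 + 27 b^2 = 4*26^3 + 27*0^2 = 70304 + 0 = 70304
Delta = -16 * (70304) = -1124864
Delta mod 43 = 16

Delta = 16 (mod 43)


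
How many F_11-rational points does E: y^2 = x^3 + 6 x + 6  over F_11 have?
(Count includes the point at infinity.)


For each x in F_11, count y with y^2 = x^3 + 6 x + 6 mod 11:
  x = 2: RHS = 4, y in [2, 9]  -> 2 point(s)
  x = 6: RHS = 5, y in [4, 7]  -> 2 point(s)
  x = 8: RHS = 5, y in [4, 7]  -> 2 point(s)
Affine points: 6. Add the point at infinity: total = 7.

#E(F_11) = 7


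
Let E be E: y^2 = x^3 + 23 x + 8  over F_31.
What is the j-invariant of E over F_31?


Delta = -16(4 a^3 + 27 b^2) mod 31 = 5
-1728 * (4 a)^3 = -1728 * (4*23)^3 mod 31 = 23
j = 23 * 5^(-1) mod 31 = 17

j = 17 (mod 31)


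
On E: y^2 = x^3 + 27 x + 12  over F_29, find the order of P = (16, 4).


Compute successive multiples of P until we hit O:
  1P = (16, 4)
  2P = (21, 3)
  3P = (28, 10)
  4P = (7, 15)
  5P = (10, 8)
  6P = (26, 22)
  7P = (3, 2)
  8P = (15, 14)
  ... (continuing to 27P)
  27P = O

ord(P) = 27


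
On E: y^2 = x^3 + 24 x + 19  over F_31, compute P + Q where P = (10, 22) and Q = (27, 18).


P != Q, so use the chord formula.
s = (y2 - y1) / (x2 - x1) = (27) / (17) mod 31 = 18
x3 = s^2 - x1 - x2 mod 31 = 18^2 - 10 - 27 = 8
y3 = s (x1 - x3) - y1 mod 31 = 18 * (10 - 8) - 22 = 14

P + Q = (8, 14)


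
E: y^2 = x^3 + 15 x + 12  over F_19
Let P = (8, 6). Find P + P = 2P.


Doubling: s = (3 x1^2 + a) / (2 y1)
s = (3*8^2 + 15) / (2*6) mod 19 = 3
x3 = s^2 - 2 x1 mod 19 = 3^2 - 2*8 = 12
y3 = s (x1 - x3) - y1 mod 19 = 3 * (8 - 12) - 6 = 1

2P = (12, 1)


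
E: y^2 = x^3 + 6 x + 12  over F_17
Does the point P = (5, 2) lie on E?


Check whether y^2 = x^3 + 6 x + 12 (mod 17) for (x, y) = (5, 2).
LHS: y^2 = 2^2 mod 17 = 4
RHS: x^3 + 6 x + 12 = 5^3 + 6*5 + 12 mod 17 = 14
LHS != RHS

No, not on the curve


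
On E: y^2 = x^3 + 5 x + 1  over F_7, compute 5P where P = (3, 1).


k = 5 = 101_2 (binary, LSB first: 101)
Double-and-add from P = (3, 1):
  bit 0 = 1: acc = O + (3, 1) = (3, 1)
  bit 1 = 0: acc unchanged = (3, 1)
  bit 2 = 1: acc = (3, 1) + (5, 5) = (3, 6)

5P = (3, 6)


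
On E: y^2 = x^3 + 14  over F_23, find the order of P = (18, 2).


Compute successive multiples of P until we hit O:
  1P = (18, 2)
  2P = (18, 21)
  3P = O

ord(P) = 3


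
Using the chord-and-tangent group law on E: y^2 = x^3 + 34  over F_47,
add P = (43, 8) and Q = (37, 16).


P != Q, so use the chord formula.
s = (y2 - y1) / (x2 - x1) = (8) / (41) mod 47 = 30
x3 = s^2 - x1 - x2 mod 47 = 30^2 - 43 - 37 = 21
y3 = s (x1 - x3) - y1 mod 47 = 30 * (43 - 21) - 8 = 41

P + Q = (21, 41)


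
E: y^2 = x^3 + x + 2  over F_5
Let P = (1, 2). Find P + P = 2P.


Doubling: s = (3 x1^2 + a) / (2 y1)
s = (3*1^2 + 1) / (2*2) mod 5 = 1
x3 = s^2 - 2 x1 mod 5 = 1^2 - 2*1 = 4
y3 = s (x1 - x3) - y1 mod 5 = 1 * (1 - 4) - 2 = 0

2P = (4, 0)


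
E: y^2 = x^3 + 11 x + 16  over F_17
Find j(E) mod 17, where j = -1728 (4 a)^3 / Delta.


Delta = -16(4 a^3 + 27 b^2) mod 17 = 13
-1728 * (4 a)^3 = -1728 * (4*11)^3 mod 17 = 16
j = 16 * 13^(-1) mod 17 = 13

j = 13 (mod 17)


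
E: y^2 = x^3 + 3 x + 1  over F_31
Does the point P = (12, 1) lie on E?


Check whether y^2 = x^3 + 3 x + 1 (mod 31) for (x, y) = (12, 1).
LHS: y^2 = 1^2 mod 31 = 1
RHS: x^3 + 3 x + 1 = 12^3 + 3*12 + 1 mod 31 = 29
LHS != RHS

No, not on the curve


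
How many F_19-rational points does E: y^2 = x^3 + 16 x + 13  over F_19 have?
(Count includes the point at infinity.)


For each x in F_19, count y with y^2 = x^3 + 16 x + 13 mod 19:
  x = 1: RHS = 11, y in [7, 12]  -> 2 point(s)
  x = 5: RHS = 9, y in [3, 16]  -> 2 point(s)
  x = 8: RHS = 7, y in [8, 11]  -> 2 point(s)
  x = 11: RHS = 0, y in [0]  -> 1 point(s)
  x = 13: RHS = 5, y in [9, 10]  -> 2 point(s)
  x = 14: RHS = 17, y in [6, 13]  -> 2 point(s)
  x = 17: RHS = 11, y in [7, 12]  -> 2 point(s)
Affine points: 13. Add the point at infinity: total = 14.

#E(F_19) = 14


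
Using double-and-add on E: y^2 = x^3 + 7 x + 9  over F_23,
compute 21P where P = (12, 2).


k = 21 = 10101_2 (binary, LSB first: 10101)
Double-and-add from P = (12, 2):
  bit 0 = 1: acc = O + (12, 2) = (12, 2)
  bit 1 = 0: acc unchanged = (12, 2)
  bit 2 = 1: acc = (12, 2) + (19, 3) = (0, 3)
  bit 3 = 0: acc unchanged = (0, 3)
  bit 4 = 1: acc = (0, 3) + (22, 1) = (5, 10)

21P = (5, 10)


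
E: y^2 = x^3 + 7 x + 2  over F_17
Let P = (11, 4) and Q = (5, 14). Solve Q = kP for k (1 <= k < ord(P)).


Enumerate multiples of P until we hit Q = (5, 14):
  1P = (11, 4)
  2P = (8, 3)
  3P = (0, 11)
  4P = (5, 3)
  5P = (10, 16)
  6P = (4, 14)
  7P = (3, 4)
  8P = (3, 13)
  9P = (4, 3)
  10P = (10, 1)
  11P = (5, 14)
Match found at i = 11.

k = 11


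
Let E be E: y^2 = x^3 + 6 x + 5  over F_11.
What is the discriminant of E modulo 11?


4 a^3 + 27 b^2 = 4*6^3 + 27*5^2 = 864 + 675 = 1539
Delta = -16 * (1539) = -24624
Delta mod 11 = 5

Delta = 5 (mod 11)


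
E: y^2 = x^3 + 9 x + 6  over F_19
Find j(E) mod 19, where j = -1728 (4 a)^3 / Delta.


Delta = -16(4 a^3 + 27 b^2) mod 19 = 17
-1728 * (4 a)^3 = -1728 * (4*9)^3 mod 19 = 11
j = 11 * 17^(-1) mod 19 = 4

j = 4 (mod 19)


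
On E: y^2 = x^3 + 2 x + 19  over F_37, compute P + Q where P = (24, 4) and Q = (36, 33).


P != Q, so use the chord formula.
s = (y2 - y1) / (x2 - x1) = (29) / (12) mod 37 = 24
x3 = s^2 - x1 - x2 mod 37 = 24^2 - 24 - 36 = 35
y3 = s (x1 - x3) - y1 mod 37 = 24 * (24 - 35) - 4 = 28

P + Q = (35, 28)


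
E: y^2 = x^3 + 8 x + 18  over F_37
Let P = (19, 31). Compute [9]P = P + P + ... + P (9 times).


k = 9 = 1001_2 (binary, LSB first: 1001)
Double-and-add from P = (19, 31):
  bit 0 = 1: acc = O + (19, 31) = (19, 31)
  bit 1 = 0: acc unchanged = (19, 31)
  bit 2 = 0: acc unchanged = (19, 31)
  bit 3 = 1: acc = (19, 31) + (14, 32) = (7, 11)

9P = (7, 11)


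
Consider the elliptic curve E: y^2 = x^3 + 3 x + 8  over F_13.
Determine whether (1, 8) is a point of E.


Check whether y^2 = x^3 + 3 x + 8 (mod 13) for (x, y) = (1, 8).
LHS: y^2 = 8^2 mod 13 = 12
RHS: x^3 + 3 x + 8 = 1^3 + 3*1 + 8 mod 13 = 12
LHS = RHS

Yes, on the curve


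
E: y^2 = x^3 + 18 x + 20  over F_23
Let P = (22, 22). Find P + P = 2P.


Doubling: s = (3 x1^2 + a) / (2 y1)
s = (3*22^2 + 18) / (2*22) mod 23 = 1
x3 = s^2 - 2 x1 mod 23 = 1^2 - 2*22 = 3
y3 = s (x1 - x3) - y1 mod 23 = 1 * (22 - 3) - 22 = 20

2P = (3, 20)


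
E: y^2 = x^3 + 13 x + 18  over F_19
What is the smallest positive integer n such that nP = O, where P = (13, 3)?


Compute successive multiples of P until we hit O:
  1P = (13, 3)
  2P = (16, 3)
  3P = (9, 16)
  4P = (4, 1)
  5P = (18, 17)
  6P = (8, 11)
  7P = (15, 4)
  8P = (15, 15)
  ... (continuing to 15P)
  15P = O

ord(P) = 15


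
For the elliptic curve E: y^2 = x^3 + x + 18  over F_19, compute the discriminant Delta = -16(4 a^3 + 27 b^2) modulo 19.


4 a^3 + 27 b^2 = 4*1^3 + 27*18^2 = 4 + 8748 = 8752
Delta = -16 * (8752) = -140032
Delta mod 19 = 17

Delta = 17 (mod 19)


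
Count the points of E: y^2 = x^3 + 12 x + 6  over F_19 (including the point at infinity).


For each x in F_19, count y with y^2 = x^3 + 12 x + 6 mod 19:
  x = 0: RHS = 6, y in [5, 14]  -> 2 point(s)
  x = 1: RHS = 0, y in [0]  -> 1 point(s)
  x = 2: RHS = 0, y in [0]  -> 1 point(s)
  x = 4: RHS = 4, y in [2, 17]  -> 2 point(s)
  x = 5: RHS = 1, y in [1, 18]  -> 2 point(s)
  x = 6: RHS = 9, y in [3, 16]  -> 2 point(s)
  x = 8: RHS = 6, y in [5, 14]  -> 2 point(s)
  x = 9: RHS = 7, y in [8, 11]  -> 2 point(s)
  x = 10: RHS = 5, y in [9, 10]  -> 2 point(s)
  x = 11: RHS = 6, y in [5, 14]  -> 2 point(s)
  x = 12: RHS = 16, y in [4, 15]  -> 2 point(s)
  x = 14: RHS = 11, y in [7, 12]  -> 2 point(s)
  x = 16: RHS = 0, y in [0]  -> 1 point(s)
Affine points: 23. Add the point at infinity: total = 24.

#E(F_19) = 24


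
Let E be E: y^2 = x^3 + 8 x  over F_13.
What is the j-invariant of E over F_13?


Delta = -16(4 a^3 + 27 b^2) mod 13 = 5
-1728 * (4 a)^3 = -1728 * (4*8)^3 mod 13 = 8
j = 8 * 5^(-1) mod 13 = 12

j = 12 (mod 13)


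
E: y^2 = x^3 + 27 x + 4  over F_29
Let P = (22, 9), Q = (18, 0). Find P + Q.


P != Q, so use the chord formula.
s = (y2 - y1) / (x2 - x1) = (20) / (25) mod 29 = 24
x3 = s^2 - x1 - x2 mod 29 = 24^2 - 22 - 18 = 14
y3 = s (x1 - x3) - y1 mod 29 = 24 * (22 - 14) - 9 = 9

P + Q = (14, 9)


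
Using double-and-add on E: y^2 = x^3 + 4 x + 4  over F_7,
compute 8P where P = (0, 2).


k = 8 = 1000_2 (binary, LSB first: 0001)
Double-and-add from P = (0, 2):
  bit 0 = 0: acc unchanged = O
  bit 1 = 0: acc unchanged = O
  bit 2 = 0: acc unchanged = O
  bit 3 = 1: acc = O + (1, 3) = (1, 3)

8P = (1, 3)


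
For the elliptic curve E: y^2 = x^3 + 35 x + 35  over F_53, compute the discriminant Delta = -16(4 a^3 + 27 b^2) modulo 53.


4 a^3 + 27 b^2 = 4*35^3 + 27*35^2 = 171500 + 33075 = 204575
Delta = -16 * (204575) = -3273200
Delta mod 53 = 27

Delta = 27 (mod 53)


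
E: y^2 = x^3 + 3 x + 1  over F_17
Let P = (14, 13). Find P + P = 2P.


Doubling: s = (3 x1^2 + a) / (2 y1)
s = (3*14^2 + 3) / (2*13) mod 17 = 9
x3 = s^2 - 2 x1 mod 17 = 9^2 - 2*14 = 2
y3 = s (x1 - x3) - y1 mod 17 = 9 * (14 - 2) - 13 = 10

2P = (2, 10)


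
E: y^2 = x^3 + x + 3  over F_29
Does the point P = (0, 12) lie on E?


Check whether y^2 = x^3 + 1 x + 3 (mod 29) for (x, y) = (0, 12).
LHS: y^2 = 12^2 mod 29 = 28
RHS: x^3 + 1 x + 3 = 0^3 + 1*0 + 3 mod 29 = 3
LHS != RHS

No, not on the curve


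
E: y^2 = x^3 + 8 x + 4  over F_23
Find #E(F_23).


For each x in F_23, count y with y^2 = x^3 + 8 x + 4 mod 23:
  x = 0: RHS = 4, y in [2, 21]  -> 2 point(s)
  x = 1: RHS = 13, y in [6, 17]  -> 2 point(s)
  x = 3: RHS = 9, y in [3, 20]  -> 2 point(s)
  x = 4: RHS = 8, y in [10, 13]  -> 2 point(s)
  x = 5: RHS = 8, y in [10, 13]  -> 2 point(s)
  x = 7: RHS = 12, y in [9, 14]  -> 2 point(s)
  x = 9: RHS = 0, y in [0]  -> 1 point(s)
  x = 10: RHS = 3, y in [7, 16]  -> 2 point(s)
  x = 14: RHS = 8, y in [10, 13]  -> 2 point(s)
  x = 15: RHS = 3, y in [7, 16]  -> 2 point(s)
  x = 17: RHS = 16, y in [4, 19]  -> 2 point(s)
  x = 18: RHS = 0, y in [0]  -> 1 point(s)
  x = 19: RHS = 0, y in [0]  -> 1 point(s)
  x = 21: RHS = 3, y in [7, 16]  -> 2 point(s)
  x = 22: RHS = 18, y in [8, 15]  -> 2 point(s)
Affine points: 27. Add the point at infinity: total = 28.

#E(F_23) = 28


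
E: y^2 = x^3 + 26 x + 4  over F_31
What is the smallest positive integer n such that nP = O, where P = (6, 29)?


Compute successive multiples of P until we hit O:
  1P = (6, 29)
  2P = (2, 23)
  3P = (2, 8)
  4P = (6, 2)
  5P = O

ord(P) = 5


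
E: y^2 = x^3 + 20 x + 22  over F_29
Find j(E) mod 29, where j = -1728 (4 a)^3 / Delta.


Delta = -16(4 a^3 + 27 b^2) mod 29 = 26
-1728 * (4 a)^3 = -1728 * (4*20)^3 mod 29 = 2
j = 2 * 26^(-1) mod 29 = 9

j = 9 (mod 29)


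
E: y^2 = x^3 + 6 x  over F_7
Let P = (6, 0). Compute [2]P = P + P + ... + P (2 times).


k = 2 = 10_2 (binary, LSB first: 01)
Double-and-add from P = (6, 0):
  bit 0 = 0: acc unchanged = O
  bit 1 = 1: acc = O + O = O

2P = O


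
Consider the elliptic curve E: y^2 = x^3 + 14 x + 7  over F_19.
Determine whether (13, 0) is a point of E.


Check whether y^2 = x^3 + 14 x + 7 (mod 19) for (x, y) = (13, 0).
LHS: y^2 = 0^2 mod 19 = 0
RHS: x^3 + 14 x + 7 = 13^3 + 14*13 + 7 mod 19 = 11
LHS != RHS

No, not on the curve


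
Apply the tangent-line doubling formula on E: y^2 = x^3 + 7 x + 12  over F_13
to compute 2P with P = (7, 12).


Doubling: s = (3 x1^2 + a) / (2 y1)
s = (3*7^2 + 7) / (2*12) mod 13 = 1
x3 = s^2 - 2 x1 mod 13 = 1^2 - 2*7 = 0
y3 = s (x1 - x3) - y1 mod 13 = 1 * (7 - 0) - 12 = 8

2P = (0, 8)


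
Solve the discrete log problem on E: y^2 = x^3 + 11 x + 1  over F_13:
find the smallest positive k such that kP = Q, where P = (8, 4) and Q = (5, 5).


Enumerate multiples of P until we hit Q = (5, 5):
  1P = (8, 4)
  2P = (11, 6)
  3P = (6, 6)
  4P = (0, 1)
  5P = (9, 7)
  6P = (5, 5)
Match found at i = 6.

k = 6


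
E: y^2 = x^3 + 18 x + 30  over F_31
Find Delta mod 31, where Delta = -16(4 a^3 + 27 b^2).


4 a^3 + 27 b^2 = 4*18^3 + 27*30^2 = 23328 + 24300 = 47628
Delta = -16 * (47628) = -762048
Delta mod 31 = 25

Delta = 25 (mod 31)


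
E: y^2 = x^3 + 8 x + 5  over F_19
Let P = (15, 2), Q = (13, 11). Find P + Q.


P != Q, so use the chord formula.
s = (y2 - y1) / (x2 - x1) = (9) / (17) mod 19 = 5
x3 = s^2 - x1 - x2 mod 19 = 5^2 - 15 - 13 = 16
y3 = s (x1 - x3) - y1 mod 19 = 5 * (15 - 16) - 2 = 12

P + Q = (16, 12)


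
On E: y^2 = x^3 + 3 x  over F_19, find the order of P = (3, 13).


Compute successive multiples of P until we hit O:
  1P = (3, 13)
  2P = (5, 11)
  3P = (12, 15)
  4P = (1, 17)
  5P = (0, 0)
  6P = (1, 2)
  7P = (12, 4)
  8P = (5, 8)
  ... (continuing to 10P)
  10P = O

ord(P) = 10


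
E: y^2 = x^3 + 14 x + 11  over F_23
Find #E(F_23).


For each x in F_23, count y with y^2 = x^3 + 14 x + 11 mod 23:
  x = 1: RHS = 3, y in [7, 16]  -> 2 point(s)
  x = 2: RHS = 1, y in [1, 22]  -> 2 point(s)
  x = 4: RHS = 16, y in [4, 19]  -> 2 point(s)
  x = 6: RHS = 12, y in [9, 14]  -> 2 point(s)
  x = 10: RHS = 1, y in [1, 22]  -> 2 point(s)
  x = 11: RHS = 1, y in [1, 22]  -> 2 point(s)
  x = 15: RHS = 8, y in [10, 13]  -> 2 point(s)
  x = 18: RHS = 0, y in [0]  -> 1 point(s)
  x = 19: RHS = 6, y in [11, 12]  -> 2 point(s)
Affine points: 17. Add the point at infinity: total = 18.

#E(F_23) = 18


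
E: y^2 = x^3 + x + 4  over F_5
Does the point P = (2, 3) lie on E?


Check whether y^2 = x^3 + 1 x + 4 (mod 5) for (x, y) = (2, 3).
LHS: y^2 = 3^2 mod 5 = 4
RHS: x^3 + 1 x + 4 = 2^3 + 1*2 + 4 mod 5 = 4
LHS = RHS

Yes, on the curve


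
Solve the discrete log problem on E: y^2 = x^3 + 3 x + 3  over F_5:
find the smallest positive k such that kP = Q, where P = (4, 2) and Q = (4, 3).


Enumerate multiples of P until we hit Q = (4, 3):
  1P = (4, 2)
  2P = (3, 2)
  3P = (3, 3)
  4P = (4, 3)
Match found at i = 4.

k = 4


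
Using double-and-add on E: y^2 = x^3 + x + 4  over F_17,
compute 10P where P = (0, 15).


k = 10 = 1010_2 (binary, LSB first: 0101)
Double-and-add from P = (0, 15):
  bit 0 = 0: acc unchanged = O
  bit 1 = 1: acc = O + (16, 6) = (16, 6)
  bit 2 = 0: acc unchanged = (16, 6)
  bit 3 = 1: acc = (16, 6) + (5, 10) = (4, 2)

10P = (4, 2)


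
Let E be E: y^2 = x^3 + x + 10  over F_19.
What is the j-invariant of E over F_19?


Delta = -16(4 a^3 + 27 b^2) mod 19 = 18
-1728 * (4 a)^3 = -1728 * (4*1)^3 mod 19 = 7
j = 7 * 18^(-1) mod 19 = 12

j = 12 (mod 19)


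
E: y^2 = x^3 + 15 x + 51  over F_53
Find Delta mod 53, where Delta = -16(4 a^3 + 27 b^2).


4 a^3 + 27 b^2 = 4*15^3 + 27*51^2 = 13500 + 70227 = 83727
Delta = -16 * (83727) = -1339632
Delta mod 53 = 49

Delta = 49 (mod 53)


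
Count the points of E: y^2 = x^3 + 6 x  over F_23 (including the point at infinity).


For each x in F_23, count y with y^2 = x^3 + 6 x + 0 mod 23:
  x = 0: RHS = 0, y in [0]  -> 1 point(s)
  x = 8: RHS = 8, y in [10, 13]  -> 2 point(s)
  x = 9: RHS = 1, y in [1, 22]  -> 2 point(s)
  x = 10: RHS = 2, y in [5, 18]  -> 2 point(s)
  x = 12: RHS = 6, y in [11, 12]  -> 2 point(s)
  x = 16: RHS = 6, y in [11, 12]  -> 2 point(s)
  x = 17: RHS = 1, y in [1, 22]  -> 2 point(s)
  x = 18: RHS = 6, y in [11, 12]  -> 2 point(s)
  x = 19: RHS = 4, y in [2, 21]  -> 2 point(s)
  x = 20: RHS = 1, y in [1, 22]  -> 2 point(s)
  x = 21: RHS = 3, y in [7, 16]  -> 2 point(s)
  x = 22: RHS = 16, y in [4, 19]  -> 2 point(s)
Affine points: 23. Add the point at infinity: total = 24.

#E(F_23) = 24


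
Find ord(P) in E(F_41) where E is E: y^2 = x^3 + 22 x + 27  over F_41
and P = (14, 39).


Compute successive multiples of P until we hit O:
  1P = (14, 39)
  2P = (12, 25)
  3P = (23, 21)
  4P = (8, 31)
  5P = (39, 37)
  6P = (13, 38)
  7P = (15, 1)
  8P = (21, 22)
  ... (continuing to 47P)
  47P = O

ord(P) = 47


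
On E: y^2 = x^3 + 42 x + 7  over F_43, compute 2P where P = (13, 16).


Doubling: s = (3 x1^2 + a) / (2 y1)
s = (3*13^2 + 42) / (2*16) mod 43 = 40
x3 = s^2 - 2 x1 mod 43 = 40^2 - 2*13 = 26
y3 = s (x1 - x3) - y1 mod 43 = 40 * (13 - 26) - 16 = 23

2P = (26, 23)


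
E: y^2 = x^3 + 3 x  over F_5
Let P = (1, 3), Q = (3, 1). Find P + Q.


P != Q, so use the chord formula.
s = (y2 - y1) / (x2 - x1) = (3) / (2) mod 5 = 4
x3 = s^2 - x1 - x2 mod 5 = 4^2 - 1 - 3 = 2
y3 = s (x1 - x3) - y1 mod 5 = 4 * (1 - 2) - 3 = 3

P + Q = (2, 3)


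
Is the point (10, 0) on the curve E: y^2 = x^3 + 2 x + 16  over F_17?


Check whether y^2 = x^3 + 2 x + 16 (mod 17) for (x, y) = (10, 0).
LHS: y^2 = 0^2 mod 17 = 0
RHS: x^3 + 2 x + 16 = 10^3 + 2*10 + 16 mod 17 = 16
LHS != RHS

No, not on the curve


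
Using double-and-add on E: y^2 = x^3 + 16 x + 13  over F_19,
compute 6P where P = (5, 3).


k = 6 = 110_2 (binary, LSB first: 011)
Double-and-add from P = (5, 3):
  bit 0 = 0: acc unchanged = O
  bit 1 = 1: acc = O + (1, 7) = (1, 7)
  bit 2 = 1: acc = (1, 7) + (17, 12) = (8, 11)

6P = (8, 11)


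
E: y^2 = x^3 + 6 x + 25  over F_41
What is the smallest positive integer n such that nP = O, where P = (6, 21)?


Compute successive multiples of P until we hit O:
  1P = (6, 21)
  2P = (28, 13)
  3P = (40, 10)
  4P = (5, 4)
  5P = (32, 29)
  6P = (39, 13)
  7P = (38, 29)
  8P = (15, 28)
  ... (continuing to 21P)
  21P = O

ord(P) = 21


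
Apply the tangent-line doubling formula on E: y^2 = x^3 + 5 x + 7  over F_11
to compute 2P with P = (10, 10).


Doubling: s = (3 x1^2 + a) / (2 y1)
s = (3*10^2 + 5) / (2*10) mod 11 = 7
x3 = s^2 - 2 x1 mod 11 = 7^2 - 2*10 = 7
y3 = s (x1 - x3) - y1 mod 11 = 7 * (10 - 7) - 10 = 0

2P = (7, 0)


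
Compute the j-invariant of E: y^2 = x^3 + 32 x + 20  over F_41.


Delta = -16(4 a^3 + 27 b^2) mod 41 = 13
-1728 * (4 a)^3 = -1728 * (4*32)^3 mod 41 = 29
j = 29 * 13^(-1) mod 41 = 18

j = 18 (mod 41)


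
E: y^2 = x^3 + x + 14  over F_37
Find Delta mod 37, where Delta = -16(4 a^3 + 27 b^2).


4 a^3 + 27 b^2 = 4*1^3 + 27*14^2 = 4 + 5292 = 5296
Delta = -16 * (5296) = -84736
Delta mod 37 = 31

Delta = 31 (mod 37)


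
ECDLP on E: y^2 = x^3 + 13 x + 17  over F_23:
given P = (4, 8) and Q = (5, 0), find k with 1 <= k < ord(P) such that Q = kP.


Enumerate multiples of P until we hit Q = (5, 0):
  1P = (4, 8)
  2P = (21, 12)
  3P = (1, 13)
  4P = (8, 14)
  5P = (19, 4)
  6P = (6, 14)
  7P = (22, 7)
  8P = (9, 14)
  9P = (5, 0)
Match found at i = 9.

k = 9


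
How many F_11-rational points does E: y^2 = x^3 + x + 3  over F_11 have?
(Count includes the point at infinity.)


For each x in F_11, count y with y^2 = x^3 + 1 x + 3 mod 11:
  x = 0: RHS = 3, y in [5, 6]  -> 2 point(s)
  x = 1: RHS = 5, y in [4, 7]  -> 2 point(s)
  x = 3: RHS = 0, y in [0]  -> 1 point(s)
  x = 4: RHS = 5, y in [4, 7]  -> 2 point(s)
  x = 5: RHS = 1, y in [1, 10]  -> 2 point(s)
  x = 6: RHS = 5, y in [4, 7]  -> 2 point(s)
  x = 7: RHS = 1, y in [1, 10]  -> 2 point(s)
  x = 9: RHS = 4, y in [2, 9]  -> 2 point(s)
  x = 10: RHS = 1, y in [1, 10]  -> 2 point(s)
Affine points: 17. Add the point at infinity: total = 18.

#E(F_11) = 18


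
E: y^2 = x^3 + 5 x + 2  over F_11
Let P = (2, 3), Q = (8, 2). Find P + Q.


P != Q, so use the chord formula.
s = (y2 - y1) / (x2 - x1) = (10) / (6) mod 11 = 9
x3 = s^2 - x1 - x2 mod 11 = 9^2 - 2 - 8 = 5
y3 = s (x1 - x3) - y1 mod 11 = 9 * (2 - 5) - 3 = 3

P + Q = (5, 3)


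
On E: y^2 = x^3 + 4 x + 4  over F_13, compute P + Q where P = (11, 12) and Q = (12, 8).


P != Q, so use the chord formula.
s = (y2 - y1) / (x2 - x1) = (9) / (1) mod 13 = 9
x3 = s^2 - x1 - x2 mod 13 = 9^2 - 11 - 12 = 6
y3 = s (x1 - x3) - y1 mod 13 = 9 * (11 - 6) - 12 = 7

P + Q = (6, 7)


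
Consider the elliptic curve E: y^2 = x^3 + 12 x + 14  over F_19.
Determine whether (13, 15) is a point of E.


Check whether y^2 = x^3 + 12 x + 14 (mod 19) for (x, y) = (13, 15).
LHS: y^2 = 15^2 mod 19 = 16
RHS: x^3 + 12 x + 14 = 13^3 + 12*13 + 14 mod 19 = 11
LHS != RHS

No, not on the curve


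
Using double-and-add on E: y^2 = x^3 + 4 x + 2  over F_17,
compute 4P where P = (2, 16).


k = 4 = 100_2 (binary, LSB first: 001)
Double-and-add from P = (2, 16):
  bit 0 = 0: acc unchanged = O
  bit 1 = 0: acc unchanged = O
  bit 2 = 1: acc = O + (7, 4) = (7, 4)

4P = (7, 4)


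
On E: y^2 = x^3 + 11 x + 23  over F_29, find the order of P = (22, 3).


Compute successive multiples of P until we hit O:
  1P = (22, 3)
  2P = (5, 0)
  3P = (22, 26)
  4P = O

ord(P) = 4


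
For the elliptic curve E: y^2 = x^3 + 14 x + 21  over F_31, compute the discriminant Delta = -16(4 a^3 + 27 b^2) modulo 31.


4 a^3 + 27 b^2 = 4*14^3 + 27*21^2 = 10976 + 11907 = 22883
Delta = -16 * (22883) = -366128
Delta mod 31 = 13

Delta = 13 (mod 31)


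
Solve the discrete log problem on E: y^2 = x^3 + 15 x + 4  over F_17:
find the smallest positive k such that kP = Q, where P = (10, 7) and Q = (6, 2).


Enumerate multiples of P until we hit Q = (6, 2):
  1P = (10, 7)
  2P = (6, 15)
  3P = (5, 0)
  4P = (6, 2)
Match found at i = 4.

k = 4


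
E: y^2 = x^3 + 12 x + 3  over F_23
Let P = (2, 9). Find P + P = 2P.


Doubling: s = (3 x1^2 + a) / (2 y1)
s = (3*2^2 + 12) / (2*9) mod 23 = 9
x3 = s^2 - 2 x1 mod 23 = 9^2 - 2*2 = 8
y3 = s (x1 - x3) - y1 mod 23 = 9 * (2 - 8) - 9 = 6

2P = (8, 6)


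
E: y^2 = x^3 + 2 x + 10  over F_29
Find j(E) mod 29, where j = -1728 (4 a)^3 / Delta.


Delta = -16(4 a^3 + 27 b^2) mod 29 = 20
-1728 * (4 a)^3 = -1728 * (4*2)^3 mod 29 = 25
j = 25 * 20^(-1) mod 29 = 23

j = 23 (mod 29)


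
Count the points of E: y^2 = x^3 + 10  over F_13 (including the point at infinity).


For each x in F_13, count y with y^2 = x^3 + 0 x + 10 mod 13:
  x = 0: RHS = 10, y in [6, 7]  -> 2 point(s)
  x = 4: RHS = 9, y in [3, 10]  -> 2 point(s)
  x = 10: RHS = 9, y in [3, 10]  -> 2 point(s)
  x = 12: RHS = 9, y in [3, 10]  -> 2 point(s)
Affine points: 8. Add the point at infinity: total = 9.

#E(F_13) = 9


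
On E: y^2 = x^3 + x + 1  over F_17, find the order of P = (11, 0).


Compute successive multiples of P until we hit O:
  1P = (11, 0)
  2P = O

ord(P) = 2


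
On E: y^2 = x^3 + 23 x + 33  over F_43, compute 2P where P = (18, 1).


Doubling: s = (3 x1^2 + a) / (2 y1)
s = (3*18^2 + 23) / (2*1) mod 43 = 3
x3 = s^2 - 2 x1 mod 43 = 3^2 - 2*18 = 16
y3 = s (x1 - x3) - y1 mod 43 = 3 * (18 - 16) - 1 = 5

2P = (16, 5)


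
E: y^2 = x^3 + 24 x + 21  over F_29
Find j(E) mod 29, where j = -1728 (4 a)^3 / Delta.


Delta = -16(4 a^3 + 27 b^2) mod 29 = 14
-1728 * (4 a)^3 = -1728 * (4*24)^3 mod 29 = 19
j = 19 * 14^(-1) mod 29 = 20

j = 20 (mod 29)


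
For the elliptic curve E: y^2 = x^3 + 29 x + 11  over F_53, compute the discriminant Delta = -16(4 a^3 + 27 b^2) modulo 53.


4 a^3 + 27 b^2 = 4*29^3 + 27*11^2 = 97556 + 3267 = 100823
Delta = -16 * (100823) = -1613168
Delta mod 53 = 46

Delta = 46 (mod 53)


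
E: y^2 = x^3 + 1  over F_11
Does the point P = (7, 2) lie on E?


Check whether y^2 = x^3 + 0 x + 1 (mod 11) for (x, y) = (7, 2).
LHS: y^2 = 2^2 mod 11 = 4
RHS: x^3 + 0 x + 1 = 7^3 + 0*7 + 1 mod 11 = 3
LHS != RHS

No, not on the curve


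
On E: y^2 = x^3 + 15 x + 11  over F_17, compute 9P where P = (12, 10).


k = 9 = 1001_2 (binary, LSB first: 1001)
Double-and-add from P = (12, 10):
  bit 0 = 1: acc = O + (12, 10) = (12, 10)
  bit 1 = 0: acc unchanged = (12, 10)
  bit 2 = 0: acc unchanged = (12, 10)
  bit 3 = 1: acc = (12, 10) + (3, 7) = (4, 4)

9P = (4, 4)


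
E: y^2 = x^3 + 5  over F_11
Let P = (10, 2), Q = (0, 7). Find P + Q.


P != Q, so use the chord formula.
s = (y2 - y1) / (x2 - x1) = (5) / (1) mod 11 = 5
x3 = s^2 - x1 - x2 mod 11 = 5^2 - 10 - 0 = 4
y3 = s (x1 - x3) - y1 mod 11 = 5 * (10 - 4) - 2 = 6

P + Q = (4, 6)


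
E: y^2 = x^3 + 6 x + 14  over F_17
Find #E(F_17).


For each x in F_17, count y with y^2 = x^3 + 6 x + 14 mod 17:
  x = 1: RHS = 4, y in [2, 15]  -> 2 point(s)
  x = 2: RHS = 0, y in [0]  -> 1 point(s)
  x = 3: RHS = 8, y in [5, 12]  -> 2 point(s)
  x = 4: RHS = 0, y in [0]  -> 1 point(s)
  x = 5: RHS = 16, y in [4, 13]  -> 2 point(s)
  x = 7: RHS = 8, y in [5, 12]  -> 2 point(s)
  x = 8: RHS = 13, y in [8, 9]  -> 2 point(s)
  x = 9: RHS = 15, y in [7, 10]  -> 2 point(s)
  x = 11: RHS = 0, y in [0]  -> 1 point(s)
Affine points: 15. Add the point at infinity: total = 16.

#E(F_17) = 16


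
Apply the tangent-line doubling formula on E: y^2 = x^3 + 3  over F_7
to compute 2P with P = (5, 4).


Doubling: s = (3 x1^2 + a) / (2 y1)
s = (3*5^2 + 0) / (2*4) mod 7 = 5
x3 = s^2 - 2 x1 mod 7 = 5^2 - 2*5 = 1
y3 = s (x1 - x3) - y1 mod 7 = 5 * (5 - 1) - 4 = 2

2P = (1, 2)


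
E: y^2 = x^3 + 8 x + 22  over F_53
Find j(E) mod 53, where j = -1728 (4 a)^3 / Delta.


Delta = -16(4 a^3 + 27 b^2) mod 53 = 36
-1728 * (4 a)^3 = -1728 * (4*8)^3 mod 53 = 29
j = 29 * 36^(-1) mod 53 = 17

j = 17 (mod 53)


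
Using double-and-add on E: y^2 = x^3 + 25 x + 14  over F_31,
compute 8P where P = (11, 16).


k = 8 = 1000_2 (binary, LSB first: 0001)
Double-and-add from P = (11, 16):
  bit 0 = 0: acc unchanged = O
  bit 1 = 0: acc unchanged = O
  bit 2 = 0: acc unchanged = O
  bit 3 = 1: acc = O + (20, 19) = (20, 19)

8P = (20, 19)


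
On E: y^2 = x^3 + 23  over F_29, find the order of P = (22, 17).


Compute successive multiples of P until we hit O:
  1P = (22, 17)
  2P = (13, 4)
  3P = (19, 26)
  4P = (26, 24)
  5P = (4, 0)
  6P = (26, 5)
  7P = (19, 3)
  8P = (13, 25)
  ... (continuing to 10P)
  10P = O

ord(P) = 10


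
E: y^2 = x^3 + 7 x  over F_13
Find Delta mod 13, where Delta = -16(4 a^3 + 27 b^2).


4 a^3 + 27 b^2 = 4*7^3 + 27*0^2 = 1372 + 0 = 1372
Delta = -16 * (1372) = -21952
Delta mod 13 = 5

Delta = 5 (mod 13)


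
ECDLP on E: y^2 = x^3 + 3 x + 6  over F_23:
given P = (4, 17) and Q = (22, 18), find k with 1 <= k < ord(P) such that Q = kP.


Enumerate multiples of P until we hit Q = (22, 18):
  1P = (4, 17)
  2P = (0, 12)
  3P = (22, 18)
Match found at i = 3.

k = 3


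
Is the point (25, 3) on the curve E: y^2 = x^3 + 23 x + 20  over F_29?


Check whether y^2 = x^3 + 23 x + 20 (mod 29) for (x, y) = (25, 3).
LHS: y^2 = 3^2 mod 29 = 9
RHS: x^3 + 23 x + 20 = 25^3 + 23*25 + 20 mod 29 = 9
LHS = RHS

Yes, on the curve


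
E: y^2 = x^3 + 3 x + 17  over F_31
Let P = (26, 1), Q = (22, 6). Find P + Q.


P != Q, so use the chord formula.
s = (y2 - y1) / (x2 - x1) = (5) / (27) mod 31 = 22
x3 = s^2 - x1 - x2 mod 31 = 22^2 - 26 - 22 = 2
y3 = s (x1 - x3) - y1 mod 31 = 22 * (26 - 2) - 1 = 0

P + Q = (2, 0)


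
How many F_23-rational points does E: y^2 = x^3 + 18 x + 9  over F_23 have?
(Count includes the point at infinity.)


For each x in F_23, count y with y^2 = x^3 + 18 x + 9 mod 23:
  x = 0: RHS = 9, y in [3, 20]  -> 2 point(s)
  x = 7: RHS = 18, y in [8, 15]  -> 2 point(s)
  x = 9: RHS = 3, y in [7, 16]  -> 2 point(s)
  x = 10: RHS = 16, y in [4, 19]  -> 2 point(s)
  x = 13: RHS = 2, y in [5, 18]  -> 2 point(s)
  x = 16: RHS = 0, y in [0]  -> 1 point(s)
  x = 18: RHS = 1, y in [1, 22]  -> 2 point(s)
  x = 22: RHS = 13, y in [6, 17]  -> 2 point(s)
Affine points: 15. Add the point at infinity: total = 16.

#E(F_23) = 16


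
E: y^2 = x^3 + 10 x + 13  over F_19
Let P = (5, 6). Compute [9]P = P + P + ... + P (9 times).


k = 9 = 1001_2 (binary, LSB first: 1001)
Double-and-add from P = (5, 6):
  bit 0 = 1: acc = O + (5, 6) = (5, 6)
  bit 1 = 0: acc unchanged = (5, 6)
  bit 2 = 0: acc unchanged = (5, 6)
  bit 3 = 1: acc = (5, 6) + (10, 12) = (10, 7)

9P = (10, 7)


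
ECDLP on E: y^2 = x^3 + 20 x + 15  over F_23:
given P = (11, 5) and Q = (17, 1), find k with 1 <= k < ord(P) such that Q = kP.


Enumerate multiples of P until we hit Q = (17, 1):
  1P = (11, 5)
  2P = (9, 21)
  3P = (21, 6)
  4P = (17, 22)
  5P = (19, 3)
  6P = (6, 11)
  7P = (1, 6)
  8P = (14, 16)
  9P = (14, 7)
  10P = (1, 17)
  11P = (6, 12)
  12P = (19, 20)
  13P = (17, 1)
Match found at i = 13.

k = 13


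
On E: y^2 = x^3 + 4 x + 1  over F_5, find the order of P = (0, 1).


Compute successive multiples of P until we hit O:
  1P = (0, 1)
  2P = (4, 1)
  3P = (1, 4)
  4P = (3, 0)
  5P = (1, 1)
  6P = (4, 4)
  7P = (0, 4)
  8P = O

ord(P) = 8


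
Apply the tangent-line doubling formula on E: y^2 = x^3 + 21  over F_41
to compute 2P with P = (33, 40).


Doubling: s = (3 x1^2 + a) / (2 y1)
s = (3*33^2 + 0) / (2*40) mod 41 = 27
x3 = s^2 - 2 x1 mod 41 = 27^2 - 2*33 = 7
y3 = s (x1 - x3) - y1 mod 41 = 27 * (33 - 7) - 40 = 6

2P = (7, 6)


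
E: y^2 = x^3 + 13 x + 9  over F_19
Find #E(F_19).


For each x in F_19, count y with y^2 = x^3 + 13 x + 9 mod 19:
  x = 0: RHS = 9, y in [3, 16]  -> 2 point(s)
  x = 1: RHS = 4, y in [2, 17]  -> 2 point(s)
  x = 2: RHS = 5, y in [9, 10]  -> 2 point(s)
  x = 4: RHS = 11, y in [7, 12]  -> 2 point(s)
  x = 5: RHS = 9, y in [3, 16]  -> 2 point(s)
  x = 7: RHS = 6, y in [5, 14]  -> 2 point(s)
  x = 8: RHS = 17, y in [6, 13]  -> 2 point(s)
  x = 9: RHS = 0, y in [0]  -> 1 point(s)
  x = 11: RHS = 1, y in [1, 18]  -> 2 point(s)
  x = 13: RHS = 0, y in [0]  -> 1 point(s)
  x = 14: RHS = 9, y in [3, 16]  -> 2 point(s)
  x = 15: RHS = 7, y in [8, 11]  -> 2 point(s)
  x = 16: RHS = 0, y in [0]  -> 1 point(s)
Affine points: 23. Add the point at infinity: total = 24.

#E(F_19) = 24


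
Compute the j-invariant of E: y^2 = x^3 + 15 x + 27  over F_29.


Delta = -16(4 a^3 + 27 b^2) mod 29 = 4
-1728 * (4 a)^3 = -1728 * (4*15)^3 mod 29 = 9
j = 9 * 4^(-1) mod 29 = 24

j = 24 (mod 29)


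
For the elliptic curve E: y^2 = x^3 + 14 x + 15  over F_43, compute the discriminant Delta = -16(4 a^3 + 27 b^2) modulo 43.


4 a^3 + 27 b^2 = 4*14^3 + 27*15^2 = 10976 + 6075 = 17051
Delta = -16 * (17051) = -272816
Delta mod 43 = 19

Delta = 19 (mod 43)


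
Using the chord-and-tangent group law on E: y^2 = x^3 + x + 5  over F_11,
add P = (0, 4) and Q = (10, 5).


P != Q, so use the chord formula.
s = (y2 - y1) / (x2 - x1) = (1) / (10) mod 11 = 10
x3 = s^2 - x1 - x2 mod 11 = 10^2 - 0 - 10 = 2
y3 = s (x1 - x3) - y1 mod 11 = 10 * (0 - 2) - 4 = 9

P + Q = (2, 9)


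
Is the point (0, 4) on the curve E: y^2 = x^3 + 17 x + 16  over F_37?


Check whether y^2 = x^3 + 17 x + 16 (mod 37) for (x, y) = (0, 4).
LHS: y^2 = 4^2 mod 37 = 16
RHS: x^3 + 17 x + 16 = 0^3 + 17*0 + 16 mod 37 = 16
LHS = RHS

Yes, on the curve


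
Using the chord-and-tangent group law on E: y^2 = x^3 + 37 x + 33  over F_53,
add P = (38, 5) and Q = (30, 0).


P != Q, so use the chord formula.
s = (y2 - y1) / (x2 - x1) = (48) / (45) mod 53 = 47
x3 = s^2 - x1 - x2 mod 53 = 47^2 - 38 - 30 = 21
y3 = s (x1 - x3) - y1 mod 53 = 47 * (38 - 21) - 5 = 52

P + Q = (21, 52)


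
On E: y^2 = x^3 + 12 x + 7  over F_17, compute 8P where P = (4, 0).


k = 8 = 1000_2 (binary, LSB first: 0001)
Double-and-add from P = (4, 0):
  bit 0 = 0: acc unchanged = O
  bit 1 = 0: acc unchanged = O
  bit 2 = 0: acc unchanged = O
  bit 3 = 1: acc = O + O = O

8P = O


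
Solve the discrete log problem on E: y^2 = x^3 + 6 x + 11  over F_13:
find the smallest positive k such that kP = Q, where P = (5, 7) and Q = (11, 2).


Enumerate multiples of P until we hit Q = (11, 2):
  1P = (5, 7)
  2P = (12, 11)
  3P = (8, 8)
  4P = (3, 11)
  5P = (9, 1)
  6P = (11, 2)
Match found at i = 6.

k = 6


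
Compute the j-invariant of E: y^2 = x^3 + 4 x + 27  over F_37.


Delta = -16(4 a^3 + 27 b^2) mod 37 = 27
-1728 * (4 a)^3 = -1728 * (4*4)^3 mod 37 = 27
j = 27 * 27^(-1) mod 37 = 1

j = 1 (mod 37)


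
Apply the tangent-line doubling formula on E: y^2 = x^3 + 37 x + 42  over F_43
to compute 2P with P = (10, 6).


Doubling: s = (3 x1^2 + a) / (2 y1)
s = (3*10^2 + 37) / (2*6) mod 43 = 3
x3 = s^2 - 2 x1 mod 43 = 3^2 - 2*10 = 32
y3 = s (x1 - x3) - y1 mod 43 = 3 * (10 - 32) - 6 = 14

2P = (32, 14)


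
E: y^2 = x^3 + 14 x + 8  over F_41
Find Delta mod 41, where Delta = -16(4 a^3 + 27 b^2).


4 a^3 + 27 b^2 = 4*14^3 + 27*8^2 = 10976 + 1728 = 12704
Delta = -16 * (12704) = -203264
Delta mod 41 = 14

Delta = 14 (mod 41)


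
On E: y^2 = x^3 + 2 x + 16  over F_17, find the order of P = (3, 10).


Compute successive multiples of P until we hit O:
  1P = (3, 10)
  2P = (10, 13)
  3P = (8, 0)
  4P = (10, 4)
  5P = (3, 7)
  6P = O

ord(P) = 6


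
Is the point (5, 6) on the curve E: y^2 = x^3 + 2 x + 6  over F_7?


Check whether y^2 = x^3 + 2 x + 6 (mod 7) for (x, y) = (5, 6).
LHS: y^2 = 6^2 mod 7 = 1
RHS: x^3 + 2 x + 6 = 5^3 + 2*5 + 6 mod 7 = 1
LHS = RHS

Yes, on the curve


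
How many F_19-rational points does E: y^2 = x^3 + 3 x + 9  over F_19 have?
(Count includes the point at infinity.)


For each x in F_19, count y with y^2 = x^3 + 3 x + 9 mod 19:
  x = 0: RHS = 9, y in [3, 16]  -> 2 point(s)
  x = 2: RHS = 4, y in [2, 17]  -> 2 point(s)
  x = 3: RHS = 7, y in [8, 11]  -> 2 point(s)
  x = 4: RHS = 9, y in [3, 16]  -> 2 point(s)
  x = 5: RHS = 16, y in [4, 15]  -> 2 point(s)
  x = 9: RHS = 5, y in [9, 10]  -> 2 point(s)
  x = 11: RHS = 5, y in [9, 10]  -> 2 point(s)
  x = 12: RHS = 6, y in [5, 14]  -> 2 point(s)
  x = 15: RHS = 9, y in [3, 16]  -> 2 point(s)
  x = 16: RHS = 11, y in [7, 12]  -> 2 point(s)
  x = 18: RHS = 5, y in [9, 10]  -> 2 point(s)
Affine points: 22. Add the point at infinity: total = 23.

#E(F_19) = 23


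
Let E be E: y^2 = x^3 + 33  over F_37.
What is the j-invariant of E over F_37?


Delta = -16(4 a^3 + 27 b^2) mod 37 = 7
-1728 * (4 a)^3 = -1728 * (4*0)^3 mod 37 = 0
j = 0 * 7^(-1) mod 37 = 0

j = 0 (mod 37)


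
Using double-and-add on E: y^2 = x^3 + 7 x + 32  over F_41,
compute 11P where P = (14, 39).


k = 11 = 1011_2 (binary, LSB first: 1101)
Double-and-add from P = (14, 39):
  bit 0 = 1: acc = O + (14, 39) = (14, 39)
  bit 1 = 1: acc = (14, 39) + (38, 5) = (34, 3)
  bit 2 = 0: acc unchanged = (34, 3)
  bit 3 = 1: acc = (34, 3) + (17, 12) = (10, 6)

11P = (10, 6)


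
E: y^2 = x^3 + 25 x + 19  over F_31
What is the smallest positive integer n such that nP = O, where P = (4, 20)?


Compute successive multiples of P until we hit O:
  1P = (4, 20)
  2P = (0, 9)
  3P = (21, 3)
  4P = (7, 14)
  5P = (24, 20)
  6P = (3, 11)
  7P = (12, 1)
  8P = (25, 26)
  ... (continuing to 37P)
  37P = O

ord(P) = 37


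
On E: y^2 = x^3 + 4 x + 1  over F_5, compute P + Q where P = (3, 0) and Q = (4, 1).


P != Q, so use the chord formula.
s = (y2 - y1) / (x2 - x1) = (1) / (1) mod 5 = 1
x3 = s^2 - x1 - x2 mod 5 = 1^2 - 3 - 4 = 4
y3 = s (x1 - x3) - y1 mod 5 = 1 * (3 - 4) - 0 = 4

P + Q = (4, 4)


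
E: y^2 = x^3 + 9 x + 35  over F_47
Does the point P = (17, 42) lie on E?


Check whether y^2 = x^3 + 9 x + 35 (mod 47) for (x, y) = (17, 42).
LHS: y^2 = 42^2 mod 47 = 25
RHS: x^3 + 9 x + 35 = 17^3 + 9*17 + 35 mod 47 = 25
LHS = RHS

Yes, on the curve


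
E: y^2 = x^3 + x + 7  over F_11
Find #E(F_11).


For each x in F_11, count y with y^2 = x^3 + 1 x + 7 mod 11:
  x = 1: RHS = 9, y in [3, 8]  -> 2 point(s)
  x = 3: RHS = 4, y in [2, 9]  -> 2 point(s)
  x = 4: RHS = 9, y in [3, 8]  -> 2 point(s)
  x = 5: RHS = 5, y in [4, 7]  -> 2 point(s)
  x = 6: RHS = 9, y in [3, 8]  -> 2 point(s)
  x = 7: RHS = 5, y in [4, 7]  -> 2 point(s)
  x = 10: RHS = 5, y in [4, 7]  -> 2 point(s)
Affine points: 14. Add the point at infinity: total = 15.

#E(F_11) = 15


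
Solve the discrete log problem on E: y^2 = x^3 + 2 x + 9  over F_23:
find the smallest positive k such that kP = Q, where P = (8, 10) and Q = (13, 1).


Enumerate multiples of P until we hit Q = (13, 1):
  1P = (8, 10)
  2P = (13, 22)
  3P = (5, 11)
  4P = (5, 12)
  5P = (13, 1)
Match found at i = 5.

k = 5


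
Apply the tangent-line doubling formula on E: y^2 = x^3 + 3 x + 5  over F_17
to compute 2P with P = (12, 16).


Doubling: s = (3 x1^2 + a) / (2 y1)
s = (3*12^2 + 3) / (2*16) mod 17 = 12
x3 = s^2 - 2 x1 mod 17 = 12^2 - 2*12 = 1
y3 = s (x1 - x3) - y1 mod 17 = 12 * (12 - 1) - 16 = 14

2P = (1, 14)


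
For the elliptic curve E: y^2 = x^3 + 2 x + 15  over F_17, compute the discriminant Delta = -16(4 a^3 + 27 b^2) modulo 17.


4 a^3 + 27 b^2 = 4*2^3 + 27*15^2 = 32 + 6075 = 6107
Delta = -16 * (6107) = -97712
Delta mod 17 = 4

Delta = 4 (mod 17)


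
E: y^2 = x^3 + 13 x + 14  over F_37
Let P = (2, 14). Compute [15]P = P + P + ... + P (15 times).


k = 15 = 1111_2 (binary, LSB first: 1111)
Double-and-add from P = (2, 14):
  bit 0 = 1: acc = O + (2, 14) = (2, 14)
  bit 1 = 1: acc = (2, 14) + (6, 30) = (8, 36)
  bit 2 = 1: acc = (8, 36) + (24, 4) = (9, 3)
  bit 3 = 1: acc = (9, 3) + (33, 3) = (32, 34)

15P = (32, 34)


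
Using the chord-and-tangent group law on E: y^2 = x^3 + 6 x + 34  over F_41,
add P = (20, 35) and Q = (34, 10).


P != Q, so use the chord formula.
s = (y2 - y1) / (x2 - x1) = (16) / (14) mod 41 = 7
x3 = s^2 - x1 - x2 mod 41 = 7^2 - 20 - 34 = 36
y3 = s (x1 - x3) - y1 mod 41 = 7 * (20 - 36) - 35 = 17

P + Q = (36, 17)


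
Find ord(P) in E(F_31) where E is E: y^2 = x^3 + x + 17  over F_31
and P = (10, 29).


Compute successive multiples of P until we hit O:
  1P = (10, 29)
  2P = (18, 15)
  3P = (8, 14)
  4P = (15, 11)
  5P = (14, 4)
  6P = (17, 7)
  7P = (24, 15)
  8P = (29, 21)
  ... (continuing to 25P)
  25P = O

ord(P) = 25


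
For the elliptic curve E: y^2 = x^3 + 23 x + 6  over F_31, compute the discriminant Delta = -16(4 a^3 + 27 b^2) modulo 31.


4 a^3 + 27 b^2 = 4*23^3 + 27*6^2 = 48668 + 972 = 49640
Delta = -16 * (49640) = -794240
Delta mod 31 = 11

Delta = 11 (mod 31)


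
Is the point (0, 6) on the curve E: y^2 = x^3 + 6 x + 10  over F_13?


Check whether y^2 = x^3 + 6 x + 10 (mod 13) for (x, y) = (0, 6).
LHS: y^2 = 6^2 mod 13 = 10
RHS: x^3 + 6 x + 10 = 0^3 + 6*0 + 10 mod 13 = 10
LHS = RHS

Yes, on the curve


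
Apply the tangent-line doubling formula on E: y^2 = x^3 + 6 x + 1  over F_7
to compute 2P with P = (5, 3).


Doubling: s = (3 x1^2 + a) / (2 y1)
s = (3*5^2 + 6) / (2*3) mod 7 = 3
x3 = s^2 - 2 x1 mod 7 = 3^2 - 2*5 = 6
y3 = s (x1 - x3) - y1 mod 7 = 3 * (5 - 6) - 3 = 1

2P = (6, 1)


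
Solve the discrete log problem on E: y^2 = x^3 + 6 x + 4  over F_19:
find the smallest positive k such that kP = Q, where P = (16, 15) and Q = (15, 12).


Enumerate multiples of P until we hit Q = (15, 12):
  1P = (16, 15)
  2P = (15, 7)
  3P = (14, 1)
  4P = (0, 2)
  5P = (7, 3)
  6P = (2, 10)
  7P = (2, 9)
  8P = (7, 16)
  9P = (0, 17)
  10P = (14, 18)
  11P = (15, 12)
Match found at i = 11.

k = 11
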